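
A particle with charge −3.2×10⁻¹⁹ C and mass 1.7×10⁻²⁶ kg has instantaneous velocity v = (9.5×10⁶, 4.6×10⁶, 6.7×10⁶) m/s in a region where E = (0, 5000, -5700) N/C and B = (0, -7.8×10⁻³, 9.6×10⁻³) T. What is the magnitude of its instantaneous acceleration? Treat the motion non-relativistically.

|a| ≈ 2.86×10¹² m/s²

v×B = (9.64×10⁴, -9.12×10⁴, -7.41×10⁴) N/C.
E + v×B = (9.64×10⁴, -8.62×10⁴, -7.98×10⁴) N/C.
F = q(E + v×B) = (−3.2×10⁻¹⁹ C)·(9.64×10⁴, -8.62×10⁴, -7.98×10⁴) = (-3.09×10⁻¹⁴, 2.76×10⁻¹⁴, 2.55×10⁻¹⁴) N.
|a| = |F|/m = 4.863×10⁻¹⁴/1.7×10⁻²⁶ ≈ 2.86×10¹² m/s².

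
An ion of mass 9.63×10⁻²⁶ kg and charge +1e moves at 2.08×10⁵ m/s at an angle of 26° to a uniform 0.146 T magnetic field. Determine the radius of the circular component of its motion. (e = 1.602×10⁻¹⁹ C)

r ≈ 0.375 m

v⊥ = v sinθ = 2.08×10⁵·sin26° ≈ 9.118×10⁴ m/s.
r = m v⊥/(|q|B) = (9.63×10⁻²⁶)(9.118×10⁴)/((1.602×10⁻¹⁹)(0.146)) ≈ 0.375 m.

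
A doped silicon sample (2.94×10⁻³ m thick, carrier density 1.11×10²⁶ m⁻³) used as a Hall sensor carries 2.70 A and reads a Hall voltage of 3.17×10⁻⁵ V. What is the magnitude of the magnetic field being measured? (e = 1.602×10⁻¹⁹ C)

B ≈ 0.614 T

From V_H = IB/(n e t), B = V_H n e t / I.
B = (3.17×10⁻⁵)(1.11×10²⁶)(1.602×10⁻¹⁹)(2.94×10⁻³)/2.70 ≈ 0.614 T.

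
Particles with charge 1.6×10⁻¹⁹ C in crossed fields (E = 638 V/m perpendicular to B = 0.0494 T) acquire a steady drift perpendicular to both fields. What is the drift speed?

In crossed fields the guiding centre drifts at v_d = |E×B|/B² = E/B, independent of charge and mass.
v_d = 638/0.0494 = 1.29×10⁴ m/s.

v_d ≈ 1.29×10⁴ m/s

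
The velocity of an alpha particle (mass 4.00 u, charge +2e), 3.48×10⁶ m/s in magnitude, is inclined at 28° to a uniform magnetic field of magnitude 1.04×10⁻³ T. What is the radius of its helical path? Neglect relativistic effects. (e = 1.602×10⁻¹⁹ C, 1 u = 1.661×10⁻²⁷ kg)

v⊥ = v sinθ = 3.48×10⁶·sin28° ≈ 1.634×10⁶ m/s.
r = m v⊥/(|q|B) = (6.644×10⁻²⁷)(1.634×10⁶)/((3.204×10⁻¹⁹)(1.04×10⁻³)) ≈ 32.6 m.

r ≈ 32.6 m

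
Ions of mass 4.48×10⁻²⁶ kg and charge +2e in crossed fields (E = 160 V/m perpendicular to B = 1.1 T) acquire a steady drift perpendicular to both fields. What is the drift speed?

The E×B drift speed is v_d = E/B.
v_d = 160/1.1 = 150 m/s.

v_d ≈ 150 m/s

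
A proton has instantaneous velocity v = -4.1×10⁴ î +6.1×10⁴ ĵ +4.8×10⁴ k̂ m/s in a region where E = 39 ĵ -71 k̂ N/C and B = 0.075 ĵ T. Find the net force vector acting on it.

F ≈ (-5.77×10⁻¹⁶, 6.25×10⁻¹⁸, -5.04×10⁻¹⁶) N

v×B = (-3600, 0, -3080) N/C.
E + v×B = (-3600, 39.0, -3150) N/C.
F = q(E + v×B) = (1.602×10⁻¹⁹ C)·(-3600, 39.0, -3150) = (-5.77×10⁻¹⁶, 6.25×10⁻¹⁸, -5.04×10⁻¹⁶) N.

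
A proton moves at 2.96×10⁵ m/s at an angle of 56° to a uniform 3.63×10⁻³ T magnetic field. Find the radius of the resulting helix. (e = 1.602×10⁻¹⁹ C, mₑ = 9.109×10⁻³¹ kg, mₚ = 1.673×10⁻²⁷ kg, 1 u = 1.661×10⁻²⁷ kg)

v⊥ = v sinθ = 2.96×10⁵·sin56° ≈ 2.454×10⁵ m/s.
r = m v⊥/(|q|B) = (1.673×10⁻²⁷)(2.454×10⁵)/((1.602×10⁻¹⁹)(3.63×10⁻³)) ≈ 0.706 m.

r ≈ 0.706 m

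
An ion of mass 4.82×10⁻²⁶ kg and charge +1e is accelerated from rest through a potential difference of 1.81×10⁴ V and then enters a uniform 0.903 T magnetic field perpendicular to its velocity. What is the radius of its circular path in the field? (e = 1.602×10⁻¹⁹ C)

Acceleration: |q|V = ½mv² ⇒ v = √(2|q|V/m) = √(2·1.602×10⁻¹⁹·1.81×10⁴/4.82×10⁻²⁶) ≈ 3.469×10⁵ m/s.
In the field: r = mv/(|q|B) = (4.82×10⁻²⁶)(3.469×10⁵)/((1.602×10⁻¹⁹)(0.903)) ≈ 0.116 m.

r ≈ 0.116 m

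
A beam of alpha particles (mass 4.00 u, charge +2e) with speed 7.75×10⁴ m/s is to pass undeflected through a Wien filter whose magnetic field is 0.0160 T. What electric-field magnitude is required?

E = 1240 V/m

For straight-line motion qE = qvB, so E = vB.
E = 7.75×10⁴ × 0.0160 = 1240 V/m.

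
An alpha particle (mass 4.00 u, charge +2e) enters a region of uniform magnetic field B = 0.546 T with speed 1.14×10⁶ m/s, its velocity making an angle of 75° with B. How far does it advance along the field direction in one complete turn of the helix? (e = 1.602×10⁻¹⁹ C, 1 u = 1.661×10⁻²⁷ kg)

p ≈ 0.0704 m

v∥ = v cosθ = 1.14×10⁶·cos75° ≈ 2.951×10⁵ m/s.
T = 2πm/(|q|B) = 2π(6.644×10⁻²⁷)/((3.204×10⁻¹⁹)(0.546)) ≈ 2.386×10⁻⁷ s.
pitch = v∥ T = (2.951×10⁵)(2.386×10⁻⁷) ≈ 0.0704 m.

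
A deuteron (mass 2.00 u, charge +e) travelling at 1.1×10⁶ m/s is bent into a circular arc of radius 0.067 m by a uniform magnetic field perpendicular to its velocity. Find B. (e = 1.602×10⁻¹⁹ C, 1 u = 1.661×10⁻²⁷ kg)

From |q|vB = mv²/r, B = mv/(|q|r).
B = (3.322×10⁻²⁷)(1.1×10⁶)/((1.602×10⁻¹⁹)(0.067)) ≈ 0.34 T.

B ≈ 0.34 T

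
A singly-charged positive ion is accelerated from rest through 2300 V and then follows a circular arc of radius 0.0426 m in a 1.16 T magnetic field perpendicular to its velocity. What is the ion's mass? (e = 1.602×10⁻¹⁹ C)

Combine |q|V = ½mv² and r = mv/(|q|B): eliminate v to get m = qB²r²/(2V).
m = (1.602×10⁻¹⁹)(1.16)²(0.0426)²/(2·2300) ≈ 8.50×10⁻²⁶ kg.

m ≈ 8.50×10⁻²⁶ kg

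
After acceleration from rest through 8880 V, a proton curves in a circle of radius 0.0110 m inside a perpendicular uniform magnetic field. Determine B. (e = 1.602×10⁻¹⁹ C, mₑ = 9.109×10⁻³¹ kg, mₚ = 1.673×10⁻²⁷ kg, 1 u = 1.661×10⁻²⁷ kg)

v = √(2|q|V/m) = √(2·1.602×10⁻¹⁹·8880/1.673×10⁻²⁷) ≈ 1.304×10⁶ m/s.
B = mv/(|q|r) = (1.673×10⁻²⁷)(1.304×10⁶)/((1.602×10⁻¹⁹)(0.0110)) ≈ 1.24 T.

B ≈ 1.24 T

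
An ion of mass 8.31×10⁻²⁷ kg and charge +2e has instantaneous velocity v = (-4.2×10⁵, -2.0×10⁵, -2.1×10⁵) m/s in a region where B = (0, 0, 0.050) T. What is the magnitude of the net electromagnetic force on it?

|F| ≈ 7.45×10⁻¹⁵ N

v×B = (-1.00×10⁴, 2.10×10⁴, 0) N/C.
F = q v×B = (3.204×10⁻¹⁹ C)·(-1.00×10⁴, 2.10×10⁴, 0) = (-3.20×10⁻¹⁵, 6.73×10⁻¹⁵, 0) N.
|F| = 7.45×10⁻¹⁵ N.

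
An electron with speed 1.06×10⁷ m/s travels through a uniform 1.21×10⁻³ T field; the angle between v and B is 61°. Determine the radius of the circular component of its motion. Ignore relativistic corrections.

v⊥ = v sinθ = 1.06×10⁷·sin61° ≈ 9.271×10⁶ m/s.
r = m v⊥/(|q|B) = (9.109×10⁻³¹)(9.271×10⁶)/((1.602×10⁻¹⁹)(1.21×10⁻³)) ≈ 0.0436 m.

r ≈ 0.0436 m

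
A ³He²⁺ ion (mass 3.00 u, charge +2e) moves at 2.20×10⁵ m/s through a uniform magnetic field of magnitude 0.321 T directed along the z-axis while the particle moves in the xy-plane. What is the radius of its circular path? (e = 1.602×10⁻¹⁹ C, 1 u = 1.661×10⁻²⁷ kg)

The magnetic force provides the centripetal force: |q|vB = mv²/r.
r = mv/(|q|B) = (4.983×10⁻²⁷)(2.20×10⁵)/((3.204×10⁻¹⁹)(0.321)) ≈ 0.0107 m.

r ≈ 0.0107 m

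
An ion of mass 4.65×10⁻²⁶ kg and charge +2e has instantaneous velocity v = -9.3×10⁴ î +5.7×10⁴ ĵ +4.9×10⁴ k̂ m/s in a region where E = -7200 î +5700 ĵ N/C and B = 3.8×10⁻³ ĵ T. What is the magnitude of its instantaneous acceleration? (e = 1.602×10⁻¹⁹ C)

|a| ≈ 6.43×10¹⁰ m/s²

v×B = (-186, 0, -353) N/C.
E + v×B = (-7390, 5700, -353) N/C.
F = q(E + v×B) = (3.204×10⁻¹⁹ C)·(-7390, 5700, -353) = (-2.37×10⁻¹⁵, 1.83×10⁻¹⁵, -1.13×10⁻¹⁶) N.
|a| = |F|/m = 2.991×10⁻¹⁵/4.65×10⁻²⁶ ≈ 6.43×10¹⁰ m/s².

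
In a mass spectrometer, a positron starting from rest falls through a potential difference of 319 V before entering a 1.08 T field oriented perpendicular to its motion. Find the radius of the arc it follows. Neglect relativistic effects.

Acceleration: |q|V = ½mv² ⇒ v = √(2|q|V/m) = √(2·1.602×10⁻¹⁹·319/9.109×10⁻³¹) ≈ 1.059×10⁷ m/s.
In the field: r = mv/(|q|B) = (9.109×10⁻³¹)(1.059×10⁷)/((1.602×10⁻¹⁹)(1.08)) ≈ 5.58×10⁻⁵ m.

r ≈ 5.58×10⁻⁵ m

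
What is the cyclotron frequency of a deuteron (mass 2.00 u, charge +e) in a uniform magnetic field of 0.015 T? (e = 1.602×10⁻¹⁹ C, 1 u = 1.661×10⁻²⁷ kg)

f = |q|B/(2πm).
f = (1.602×10⁻¹⁹)(0.015)/(2π·3.322×10⁻²⁷) ≈ 1.2×10⁵ Hz.

f ≈ 1.2×10⁵ Hz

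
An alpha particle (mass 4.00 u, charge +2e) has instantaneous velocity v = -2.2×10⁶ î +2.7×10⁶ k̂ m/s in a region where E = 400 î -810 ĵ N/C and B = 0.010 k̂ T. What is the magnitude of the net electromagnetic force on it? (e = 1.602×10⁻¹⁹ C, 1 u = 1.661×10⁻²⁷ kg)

v×B = (0, 2.20×10⁴, 0) N/C.
E + v×B = (400, 2.12×10⁴, 0) N/C.
F = q(E + v×B) = (3.204×10⁻¹⁹ C)·(400, 2.12×10⁴, 0) = (1.28×10⁻¹⁶, 6.79×10⁻¹⁵, 0) N.
|F| = 6.79×10⁻¹⁵ N.

|F| ≈ 6.79×10⁻¹⁵ N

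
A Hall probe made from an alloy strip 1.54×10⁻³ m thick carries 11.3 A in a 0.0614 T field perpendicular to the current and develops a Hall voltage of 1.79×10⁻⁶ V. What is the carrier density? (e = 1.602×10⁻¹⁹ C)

From V_H = IB/(n e t), n = IB/(V_H e t).
n = (11.3)(0.0614)/((1.79×10⁻⁶)(1.602×10⁻¹⁹)(1.54×10⁻³)) ≈ 1.57×10²⁷ m⁻³.

n ≈ 1.57×10²⁷ m⁻³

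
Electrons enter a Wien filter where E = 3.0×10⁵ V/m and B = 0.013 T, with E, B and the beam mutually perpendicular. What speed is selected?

Straight-line motion ⇒ electric and magnetic forces cancel, so E = vB.
v = E/B = 3.0×10⁵/0.013 = 2.3×10⁷ m/s.

v = 2.3×10⁷ m/s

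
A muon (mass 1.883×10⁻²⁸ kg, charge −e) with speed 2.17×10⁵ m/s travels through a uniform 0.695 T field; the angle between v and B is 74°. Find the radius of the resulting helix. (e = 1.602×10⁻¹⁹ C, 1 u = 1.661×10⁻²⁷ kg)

v⊥ = v sinθ = 2.17×10⁵·sin74° ≈ 2.086×10⁵ m/s.
r = m v⊥/(|q|B) = (1.883×10⁻²⁸)(2.086×10⁵)/((1.602×10⁻¹⁹)(0.695)) ≈ 3.53×10⁻⁴ m.

r ≈ 3.53×10⁻⁴ m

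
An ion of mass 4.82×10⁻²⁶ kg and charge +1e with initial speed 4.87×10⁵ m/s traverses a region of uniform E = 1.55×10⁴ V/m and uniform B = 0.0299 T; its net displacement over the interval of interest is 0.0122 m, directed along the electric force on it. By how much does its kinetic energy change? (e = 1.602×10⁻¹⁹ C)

The magnetic force is always ⟂ v and does no work; only the electric force changes KE.
ΔKE = F_E · d = |q|E d = (1.602×10⁻¹⁹)(1.55×10⁴)(0.0122) ≈ 3.03×10⁻¹⁷ J.

ΔKE ≈ 3.03×10⁻¹⁷ J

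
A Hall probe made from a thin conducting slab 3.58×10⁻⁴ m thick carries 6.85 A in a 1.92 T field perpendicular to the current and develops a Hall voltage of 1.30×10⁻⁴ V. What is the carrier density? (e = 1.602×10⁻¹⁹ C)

From V_H = IB/(n e t), n = IB/(V_H e t).
n = (6.85)(1.92)/((1.30×10⁻⁴)(1.602×10⁻¹⁹)(3.58×10⁻⁴)) ≈ 1.76×10²⁷ m⁻³.

n ≈ 1.76×10²⁷ m⁻³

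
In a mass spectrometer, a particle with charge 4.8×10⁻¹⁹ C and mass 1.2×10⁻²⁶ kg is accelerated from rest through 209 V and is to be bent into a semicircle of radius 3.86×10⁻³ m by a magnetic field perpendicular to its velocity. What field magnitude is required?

v = √(2|q|V/m) = √(2·4.8×10⁻¹⁹·209/1.2×10⁻²⁶) ≈ 1.293×10⁵ m/s.
B = mv/(|q|r) = (1.2×10⁻²⁶)(1.293×10⁵)/((4.8×10⁻¹⁹)(3.86×10⁻³)) ≈ 0.837 T.

B ≈ 0.837 T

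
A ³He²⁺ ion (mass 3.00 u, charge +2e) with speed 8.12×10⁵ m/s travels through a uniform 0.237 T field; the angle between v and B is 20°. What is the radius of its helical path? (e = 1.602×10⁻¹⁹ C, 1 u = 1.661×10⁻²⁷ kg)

v⊥ = v sinθ = 8.12×10⁵·sin20° ≈ 2.777×10⁵ m/s.
r = m v⊥/(|q|B) = (4.983×10⁻²⁷)(2.777×10⁵)/((3.204×10⁻¹⁹)(0.237)) ≈ 0.0182 m.

r ≈ 0.0182 m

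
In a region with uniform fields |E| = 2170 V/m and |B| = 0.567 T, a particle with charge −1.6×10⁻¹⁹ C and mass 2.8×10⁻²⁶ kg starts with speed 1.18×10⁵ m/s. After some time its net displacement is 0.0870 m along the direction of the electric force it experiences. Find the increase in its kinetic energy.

ΔKE ≈ 3.02×10⁻¹⁷ J

The magnetic force is always ⟂ v and does no work; only the electric force changes KE.
ΔKE = F_E · d = |q|E d = (1.6×10⁻¹⁹)(2170)(0.0870) ≈ 3.02×10⁻¹⁷ J.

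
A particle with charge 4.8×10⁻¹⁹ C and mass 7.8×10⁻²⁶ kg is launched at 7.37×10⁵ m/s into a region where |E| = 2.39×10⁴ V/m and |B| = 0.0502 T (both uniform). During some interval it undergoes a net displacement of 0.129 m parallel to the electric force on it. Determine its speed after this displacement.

v_f ≈ 7.62×10⁵ m/s

B does no work; ΔKE = |q|E d.
½mv_f² = ½mv₀² + |q|Ed = ½(7.8×10⁻²⁶)(7.37×10⁵)² + (4.8×10⁻¹⁹)(2.39×10⁴)(0.129) ≈ 2.118×10⁻¹⁴ J + 1.480×10⁻¹⁵ J ≈ 2.266×10⁻¹⁴ J.
v_f = √(2·2.266×10⁻¹⁴/7.8×10⁻²⁶) ≈ 7.62×10⁵ m/s.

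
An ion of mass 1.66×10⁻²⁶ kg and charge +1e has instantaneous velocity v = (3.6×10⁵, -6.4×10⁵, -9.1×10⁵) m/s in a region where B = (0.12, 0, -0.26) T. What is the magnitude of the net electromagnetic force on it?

v×B = (1.66×10⁵, -1.56×10⁴, 7.68×10⁴) N/C.
F = q v×B = (1.602×10⁻¹⁹ C)·(1.66×10⁵, -1.56×10⁴, 7.68×10⁴) = (2.67×10⁻¹⁴, -2.50×10⁻¹⁵, 1.23×10⁻¹⁴) N.
|F| = 2.95×10⁻¹⁴ N.

|F| ≈ 2.95×10⁻¹⁴ N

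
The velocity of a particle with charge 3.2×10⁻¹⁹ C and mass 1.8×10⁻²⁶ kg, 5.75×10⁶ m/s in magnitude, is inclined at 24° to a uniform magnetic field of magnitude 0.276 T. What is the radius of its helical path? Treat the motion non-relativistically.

v⊥ = v sinθ = 5.75×10⁶·sin24° ≈ 2.339×10⁶ m/s.
r = m v⊥/(|q|B) = (1.8×10⁻²⁶)(2.339×10⁶)/((3.2×10⁻¹⁹)(0.276)) ≈ 0.477 m.

r ≈ 0.477 m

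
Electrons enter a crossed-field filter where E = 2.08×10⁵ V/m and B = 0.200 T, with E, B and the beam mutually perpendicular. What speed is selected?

v = 1.04×10⁶ m/s

For undeflected motion the electric and magnetic forces balance: qE = qvB.
v = E/B = 2.08×10⁵/0.200 = 1.04×10⁶ m/s.
The result is independent of the particle's charge and mass.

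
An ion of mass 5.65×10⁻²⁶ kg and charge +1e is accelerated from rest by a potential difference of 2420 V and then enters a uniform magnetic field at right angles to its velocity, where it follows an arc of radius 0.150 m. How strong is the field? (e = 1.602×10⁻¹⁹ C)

B ≈ 0.275 T

v = √(2|q|V/m) = √(2·1.602×10⁻¹⁹·2420/5.65×10⁻²⁶) ≈ 1.171×10⁵ m/s.
B = mv/(|q|r) = (5.65×10⁻²⁶)(1.171×10⁵)/((1.602×10⁻¹⁹)(0.150)) ≈ 0.275 T.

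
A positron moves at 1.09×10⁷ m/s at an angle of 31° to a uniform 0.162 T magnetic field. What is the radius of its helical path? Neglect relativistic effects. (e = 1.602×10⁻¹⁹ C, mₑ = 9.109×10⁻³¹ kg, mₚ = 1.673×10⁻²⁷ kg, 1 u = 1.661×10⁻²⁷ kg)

r ≈ 1.97×10⁻⁴ m

v⊥ = v sinθ = 1.09×10⁷·sin31° ≈ 5.614×10⁶ m/s.
r = m v⊥/(|q|B) = (9.109×10⁻³¹)(5.614×10⁶)/((1.602×10⁻¹⁹)(0.162)) ≈ 1.97×10⁻⁴ m.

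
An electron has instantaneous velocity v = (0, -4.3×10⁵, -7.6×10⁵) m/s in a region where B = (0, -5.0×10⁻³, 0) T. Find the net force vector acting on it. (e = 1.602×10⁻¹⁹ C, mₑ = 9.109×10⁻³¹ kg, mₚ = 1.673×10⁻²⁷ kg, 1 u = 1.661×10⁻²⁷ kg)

v×B = (-3800, 0, 0) N/C.
F = q v×B = (−1.602×10⁻¹⁹ C)·(-3800, 0, 0) = (6.09×10⁻¹⁶, 0, 0) N.

F ≈ (6.09×10⁻¹⁶, 0, 0) N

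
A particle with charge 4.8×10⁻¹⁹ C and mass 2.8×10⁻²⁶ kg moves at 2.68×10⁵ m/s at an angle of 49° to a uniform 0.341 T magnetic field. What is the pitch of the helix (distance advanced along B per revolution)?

v∥ = v cosθ = 2.68×10⁵·cos49° ≈ 1.758×10⁵ m/s.
T = 2πm/(|q|B) = 2π(2.8×10⁻²⁶)/((4.8×10⁻¹⁹)(0.341)) ≈ 1.075×10⁻⁶ s.
pitch = v∥ T = (1.758×10⁵)(1.075×10⁻⁶) ≈ 0.189 m.

p ≈ 0.189 m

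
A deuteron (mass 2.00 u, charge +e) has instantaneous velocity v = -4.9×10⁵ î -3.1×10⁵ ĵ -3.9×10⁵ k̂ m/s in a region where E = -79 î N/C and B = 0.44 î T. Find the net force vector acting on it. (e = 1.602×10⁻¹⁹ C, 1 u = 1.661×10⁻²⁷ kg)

v×B = (0, -1.72×10⁵, 1.36×10⁵) N/C.
E + v×B = (-79.0, -1.72×10⁵, 1.36×10⁵) N/C.
F = q(E + v×B) = (1.602×10⁻¹⁹ C)·(-79.0, -1.72×10⁵, 1.36×10⁵) = (-1.27×10⁻¹⁷, -2.75×10⁻¹⁴, 2.19×10⁻¹⁴) N.

F ≈ (-1.27×10⁻¹⁷, -2.75×10⁻¹⁴, 2.19×10⁻¹⁴) N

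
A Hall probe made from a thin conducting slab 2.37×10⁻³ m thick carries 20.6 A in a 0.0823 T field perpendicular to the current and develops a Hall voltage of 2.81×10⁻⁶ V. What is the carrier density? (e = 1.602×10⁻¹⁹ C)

n ≈ 1.59×10²⁷ m⁻³

From V_H = IB/(n e t), n = IB/(V_H e t).
n = (20.6)(0.0823)/((2.81×10⁻⁶)(1.602×10⁻¹⁹)(2.37×10⁻³)) ≈ 1.59×10²⁷ m⁻³.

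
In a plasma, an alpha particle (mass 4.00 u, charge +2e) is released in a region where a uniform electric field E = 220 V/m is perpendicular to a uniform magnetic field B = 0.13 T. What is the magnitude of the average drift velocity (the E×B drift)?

The steady drift has the magnetic force balancing the electric force, so v_d = E/B.
v_d = 220/0.13 = 1700 m/s.

v_d ≈ 1700 m/s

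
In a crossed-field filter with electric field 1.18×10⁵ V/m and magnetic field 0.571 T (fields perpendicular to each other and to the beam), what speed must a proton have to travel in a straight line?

v = 2.07×10⁵ m/s

Straight-line motion ⇒ electric and magnetic forces cancel, so E = vB.
v = E/B = 1.18×10⁵/0.571 = 2.07×10⁵ m/s.
The result is independent of the particle's charge and mass.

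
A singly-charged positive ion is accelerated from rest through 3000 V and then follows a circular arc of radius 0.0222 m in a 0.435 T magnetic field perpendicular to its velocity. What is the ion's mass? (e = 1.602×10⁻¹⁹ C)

Combine |q|V = ½mv² and r = mv/(|q|B): eliminate v to get m = qB²r²/(2V).
m = (1.602×10⁻¹⁹)(0.435)²(0.0222)²/(2·3000) ≈ 2.49×10⁻²⁷ kg.

m ≈ 2.49×10⁻²⁷ kg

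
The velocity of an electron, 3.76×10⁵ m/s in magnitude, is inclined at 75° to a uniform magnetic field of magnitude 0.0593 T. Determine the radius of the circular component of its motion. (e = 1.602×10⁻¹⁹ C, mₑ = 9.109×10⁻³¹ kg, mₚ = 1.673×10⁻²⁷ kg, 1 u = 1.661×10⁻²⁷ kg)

r ≈ 3.48×10⁻⁵ m

v⊥ = v sinθ = 3.76×10⁵·sin75° ≈ 3.632×10⁵ m/s.
r = m v⊥/(|q|B) = (9.109×10⁻³¹)(3.632×10⁵)/((1.602×10⁻¹⁹)(0.0593)) ≈ 3.48×10⁻⁵ m.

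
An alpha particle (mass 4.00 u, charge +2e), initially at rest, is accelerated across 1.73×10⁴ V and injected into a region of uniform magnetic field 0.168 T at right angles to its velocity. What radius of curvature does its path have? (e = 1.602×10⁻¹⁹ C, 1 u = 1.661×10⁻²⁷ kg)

r ≈ 0.159 m

Acceleration: |q|V = ½mv² ⇒ v = √(2|q|V/m) = √(2·3.204×10⁻¹⁹·1.73×10⁴/6.644×10⁻²⁷) ≈ 1.292×10⁶ m/s.
In the field: r = mv/(|q|B) = (6.644×10⁻²⁷)(1.292×10⁶)/((3.204×10⁻¹⁹)(0.168)) ≈ 0.159 m.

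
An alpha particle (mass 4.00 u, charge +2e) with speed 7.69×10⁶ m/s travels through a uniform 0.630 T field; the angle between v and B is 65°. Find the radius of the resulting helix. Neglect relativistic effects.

v⊥ = v sinθ = 7.69×10⁶·sin65° ≈ 6.970×10⁶ m/s.
r = m v⊥/(|q|B) = (6.644×10⁻²⁷)(6.970×10⁶)/((3.204×10⁻¹⁹)(0.630)) ≈ 0.229 m.

r ≈ 0.229 m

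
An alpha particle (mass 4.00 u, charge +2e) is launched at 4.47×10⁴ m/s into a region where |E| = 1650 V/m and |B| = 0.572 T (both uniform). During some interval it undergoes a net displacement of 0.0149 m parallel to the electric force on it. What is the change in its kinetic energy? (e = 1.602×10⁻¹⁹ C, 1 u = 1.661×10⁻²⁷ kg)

ΔKE ≈ 7.88×10⁻¹⁸ J

The magnetic force is always ⟂ v and does no work; only the electric force changes KE.
ΔKE = F_E · d = |q|E d = (3.204×10⁻¹⁹)(1650)(0.0149) ≈ 7.88×10⁻¹⁸ J.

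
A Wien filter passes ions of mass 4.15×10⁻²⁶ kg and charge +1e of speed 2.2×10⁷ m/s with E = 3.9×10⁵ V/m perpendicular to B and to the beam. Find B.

B = 0.018 T

Balance of forces in the selector: qE = qvB ⇒ B = E/v.
B = 3.9×10⁵/2.2×10⁷ = 0.018 T.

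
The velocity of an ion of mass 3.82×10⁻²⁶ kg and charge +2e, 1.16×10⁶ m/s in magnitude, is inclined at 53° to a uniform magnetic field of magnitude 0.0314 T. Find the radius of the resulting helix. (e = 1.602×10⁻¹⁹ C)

r ≈ 3.52 m

v⊥ = v sinθ = 1.16×10⁶·sin53° ≈ 9.264×10⁵ m/s.
r = m v⊥/(|q|B) = (3.82×10⁻²⁶)(9.264×10⁵)/((3.204×10⁻¹⁹)(0.0314)) ≈ 3.52 m.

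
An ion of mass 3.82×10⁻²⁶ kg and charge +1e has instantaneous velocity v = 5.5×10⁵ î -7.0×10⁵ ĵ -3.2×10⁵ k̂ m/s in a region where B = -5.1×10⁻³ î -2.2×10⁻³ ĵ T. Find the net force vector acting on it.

v×B = (-704, 1630, -4780) N/C.
F = q v×B = (1.602×10⁻¹⁹ C)·(-704, 1630, -4780) = (-1.13×10⁻¹⁶, 2.61×10⁻¹⁶, -7.66×10⁻¹⁶) N.

F ≈ (-1.13×10⁻¹⁶, 2.61×10⁻¹⁶, -7.66×10⁻¹⁶) N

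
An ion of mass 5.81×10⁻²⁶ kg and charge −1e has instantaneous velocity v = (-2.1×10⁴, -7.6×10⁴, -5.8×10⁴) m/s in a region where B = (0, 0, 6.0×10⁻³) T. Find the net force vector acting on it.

v×B = (-456, 126, 0) N/C.
F = q v×B = (−1.602×10⁻¹⁹ C)·(-456, 126, 0) = (7.31×10⁻¹⁷, -2.02×10⁻¹⁷, 0) N.

F ≈ (7.31×10⁻¹⁷, -2.02×10⁻¹⁷, 0) N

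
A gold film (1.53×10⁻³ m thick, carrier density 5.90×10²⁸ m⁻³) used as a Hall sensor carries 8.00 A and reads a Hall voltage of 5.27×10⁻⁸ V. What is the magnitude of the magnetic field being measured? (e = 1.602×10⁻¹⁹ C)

B ≈ 0.0953 T

From V_H = IB/(n e t), B = V_H n e t / I.
B = (5.27×10⁻⁸)(5.90×10²⁸)(1.602×10⁻¹⁹)(1.53×10⁻³)/8.00 ≈ 0.0953 T.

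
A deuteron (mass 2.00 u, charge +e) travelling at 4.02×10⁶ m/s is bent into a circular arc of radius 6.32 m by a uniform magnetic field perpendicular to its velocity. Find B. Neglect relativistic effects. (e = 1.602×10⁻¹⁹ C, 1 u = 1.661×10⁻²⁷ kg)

B ≈ 0.0132 T

From |q|vB = mv²/r, B = mv/(|q|r).
B = (3.322×10⁻²⁷)(4.02×10⁶)/((1.602×10⁻¹⁹)(6.32)) ≈ 0.0132 T.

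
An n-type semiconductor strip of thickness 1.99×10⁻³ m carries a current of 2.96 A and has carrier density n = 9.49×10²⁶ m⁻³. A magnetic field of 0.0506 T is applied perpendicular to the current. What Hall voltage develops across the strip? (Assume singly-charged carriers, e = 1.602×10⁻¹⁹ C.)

V_H = IB/(n e t).
V_H = (2.96)(0.0506)/((9.49×10²⁶)(1.602×10⁻¹⁹)(1.99×10⁻³)) ≈ 4.95×10⁻⁷ V.

V_H ≈ 4.95×10⁻⁷ V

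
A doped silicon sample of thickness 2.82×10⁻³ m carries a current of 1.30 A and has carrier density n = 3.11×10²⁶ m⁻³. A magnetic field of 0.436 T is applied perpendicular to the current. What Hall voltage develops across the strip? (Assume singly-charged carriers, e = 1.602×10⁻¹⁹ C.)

V_H ≈ 4.03×10⁻⁶ V

V_H = IB/(n e t).
V_H = (1.30)(0.436)/((3.11×10²⁶)(1.602×10⁻¹⁹)(2.82×10⁻³)) ≈ 4.03×10⁻⁶ V.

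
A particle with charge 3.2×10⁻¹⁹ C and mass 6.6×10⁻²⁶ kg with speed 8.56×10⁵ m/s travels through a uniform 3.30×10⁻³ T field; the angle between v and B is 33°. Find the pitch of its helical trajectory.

v∥ = v cosθ = 8.56×10⁵·cos33° ≈ 7.179×10⁵ m/s.
T = 2πm/(|q|B) = 2π(6.6×10⁻²⁶)/((3.2×10⁻¹⁹)(3.30×10⁻³)) ≈ 3.927×10⁻⁴ s.
pitch = v∥ T = (7.179×10⁵)(3.927×10⁻⁴) ≈ 282 m.

p ≈ 282 m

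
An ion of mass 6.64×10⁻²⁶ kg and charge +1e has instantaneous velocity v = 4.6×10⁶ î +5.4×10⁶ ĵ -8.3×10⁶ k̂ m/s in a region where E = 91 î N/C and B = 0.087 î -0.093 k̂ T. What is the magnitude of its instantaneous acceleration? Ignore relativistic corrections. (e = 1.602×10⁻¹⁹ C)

|a| ≈ 1.80×10¹² m/s²

v×B = (-5.02×10⁵, -2.94×10⁵, -4.70×10⁵) N/C.
E + v×B = (-5.02×10⁵, -2.94×10⁵, -4.70×10⁵) N/C.
F = q(E + v×B) = (1.602×10⁻¹⁹ C)·(-5.02×10⁵, -2.94×10⁵, -4.70×10⁵) = (-8.04×10⁻¹⁴, -4.71×10⁻¹⁴, -7.53×10⁻¹⁴) N.
|a| = |F|/m = 1.198×10⁻¹³/6.64×10⁻²⁶ ≈ 1.80×10¹² m/s².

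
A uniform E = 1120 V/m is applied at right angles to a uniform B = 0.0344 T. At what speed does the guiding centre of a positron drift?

In crossed fields the guiding centre drifts at v_d = |E×B|/B² = E/B, independent of charge and mass.
v_d = 1120/0.0344 = 3.26×10⁴ m/s.

v_d ≈ 3.26×10⁴ m/s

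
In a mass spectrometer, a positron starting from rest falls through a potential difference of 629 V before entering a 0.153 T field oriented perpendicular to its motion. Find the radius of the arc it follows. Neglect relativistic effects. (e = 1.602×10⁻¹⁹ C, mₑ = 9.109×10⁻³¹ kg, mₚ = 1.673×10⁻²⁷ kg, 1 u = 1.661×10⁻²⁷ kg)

r ≈ 5.53×10⁻⁴ m

Acceleration: |q|V = ½mv² ⇒ v = √(2|q|V/m) = √(2·1.602×10⁻¹⁹·629/9.109×10⁻³¹) ≈ 1.487×10⁷ m/s.
In the field: r = mv/(|q|B) = (9.109×10⁻³¹)(1.487×10⁷)/((1.602×10⁻¹⁹)(0.153)) ≈ 5.53×10⁻⁴ m.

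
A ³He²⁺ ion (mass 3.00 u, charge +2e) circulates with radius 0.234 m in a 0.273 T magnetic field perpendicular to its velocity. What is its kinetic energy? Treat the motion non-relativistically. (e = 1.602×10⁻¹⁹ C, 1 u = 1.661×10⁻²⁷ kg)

KE ≈ 4.20×10⁻¹⁴ J

v = |q|Br/m, then KE = ½mv² = (qBr)²/(2m).
v = (3.204×10⁻¹⁹)(0.273)(0.234)/4.983×10⁻²⁷ ≈ 4.108×10⁶ m/s.
KE = ½(4.983×10⁻²⁷)(4.108×10⁶)² ≈ 4.20×10⁻¹⁴ J.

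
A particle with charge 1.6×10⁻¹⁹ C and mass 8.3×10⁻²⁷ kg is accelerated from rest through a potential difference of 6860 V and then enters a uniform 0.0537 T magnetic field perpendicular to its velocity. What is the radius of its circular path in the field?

Acceleration: |q|V = ½mv² ⇒ v = √(2|q|V/m) = √(2·1.6×10⁻¹⁹·6860/8.3×10⁻²⁷) ≈ 5.143×10⁵ m/s.
In the field: r = mv/(|q|B) = (8.3×10⁻²⁷)(5.143×10⁵)/((1.6×10⁻¹⁹)(0.0537)) ≈ 0.497 m.

r ≈ 0.497 m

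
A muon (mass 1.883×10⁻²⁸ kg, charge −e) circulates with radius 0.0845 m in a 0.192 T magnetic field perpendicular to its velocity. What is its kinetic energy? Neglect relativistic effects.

v = |q|Br/m, then KE = ½mv² = (qBr)²/(2m).
v = (1.602×10⁻¹⁹)(0.192)(0.0845)/1.883×10⁻²⁸ ≈ 1.380×10⁷ m/s.
KE = ½(1.883×10⁻²⁸)(1.380×10⁷)² ≈ 1.79×10⁻¹⁴ J = 1.12×10⁵ eV.

KE ≈ 1.12×10⁵ eV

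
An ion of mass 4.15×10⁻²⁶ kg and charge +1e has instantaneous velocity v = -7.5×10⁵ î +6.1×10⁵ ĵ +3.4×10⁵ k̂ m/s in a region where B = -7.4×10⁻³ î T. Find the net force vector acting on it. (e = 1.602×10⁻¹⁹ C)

F ≈ (0, -4.03×10⁻¹⁶, 7.23×10⁻¹⁶) N

v×B = (0, -2520, 4510) N/C.
F = q v×B = (1.602×10⁻¹⁹ C)·(0, -2520, 4510) = (0, -4.03×10⁻¹⁶, 7.23×10⁻¹⁶) N.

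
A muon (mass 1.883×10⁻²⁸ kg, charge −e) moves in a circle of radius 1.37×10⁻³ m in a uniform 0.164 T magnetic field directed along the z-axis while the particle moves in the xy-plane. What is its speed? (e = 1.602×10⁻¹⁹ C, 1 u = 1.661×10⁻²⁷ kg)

From |q|vB = mv²/r, v = |q|Br/m.
v = (1.602×10⁻¹⁹)(0.164)(1.37×10⁻³)/1.883×10⁻²⁸ ≈ 1.91×10⁵ m/s.

v ≈ 1.91×10⁵ m/s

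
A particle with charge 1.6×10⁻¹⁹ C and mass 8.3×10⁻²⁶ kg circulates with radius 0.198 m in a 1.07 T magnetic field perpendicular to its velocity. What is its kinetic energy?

KE ≈ 6.92×10⁻¹⁵ J

v = |q|Br/m, then KE = ½mv² = (qBr)²/(2m).
v = (1.6×10⁻¹⁹)(1.07)(0.198)/8.3×10⁻²⁶ ≈ 4.084×10⁵ m/s.
KE = ½(8.3×10⁻²⁶)(4.084×10⁵)² ≈ 6.92×10⁻¹⁵ J.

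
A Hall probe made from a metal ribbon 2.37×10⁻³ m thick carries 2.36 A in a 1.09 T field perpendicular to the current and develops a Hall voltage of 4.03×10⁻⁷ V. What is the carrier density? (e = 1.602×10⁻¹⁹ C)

From V_H = IB/(n e t), n = IB/(V_H e t).
n = (2.36)(1.09)/((4.03×10⁻⁷)(1.602×10⁻¹⁹)(2.37×10⁻³)) ≈ 1.68×10²⁸ m⁻³.

n ≈ 1.68×10²⁸ m⁻³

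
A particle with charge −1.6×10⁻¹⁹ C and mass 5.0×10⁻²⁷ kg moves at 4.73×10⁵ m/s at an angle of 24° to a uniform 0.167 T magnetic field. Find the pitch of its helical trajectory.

p ≈ 0.508 m

v∥ = v cosθ = 4.73×10⁵·cos24° ≈ 4.321×10⁵ m/s.
T = 2πm/(|q|B) = 2π(5.0×10⁻²⁷)/((1.6×10⁻¹⁹)(0.167)) ≈ 1.176×10⁻⁶ s.
pitch = v∥ T = (4.321×10⁵)(1.176×10⁻⁶) ≈ 0.508 m.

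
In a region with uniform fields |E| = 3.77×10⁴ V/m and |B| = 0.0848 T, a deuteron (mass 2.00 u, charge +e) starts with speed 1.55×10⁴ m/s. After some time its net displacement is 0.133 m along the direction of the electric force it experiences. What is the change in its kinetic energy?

ΔKE ≈ 8.03×10⁻¹⁶ J

The magnetic force is always ⟂ v and does no work; only the electric force changes KE.
ΔKE = F_E · d = |q|E d = (1.602×10⁻¹⁹)(3.77×10⁴)(0.133) ≈ 8.03×10⁻¹⁶ J.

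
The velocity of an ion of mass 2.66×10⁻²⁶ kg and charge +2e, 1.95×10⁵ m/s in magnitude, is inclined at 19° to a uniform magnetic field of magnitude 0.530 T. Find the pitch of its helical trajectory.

v∥ = v cosθ = 1.95×10⁵·cos19° ≈ 1.844×10⁵ m/s.
T = 2πm/(|q|B) = 2π(2.66×10⁻²⁶)/((3.204×10⁻¹⁹)(0.530)) ≈ 9.842×10⁻⁷ s.
pitch = v∥ T = (1.844×10⁵)(9.842×10⁻⁷) ≈ 0.181 m.

p ≈ 0.181 m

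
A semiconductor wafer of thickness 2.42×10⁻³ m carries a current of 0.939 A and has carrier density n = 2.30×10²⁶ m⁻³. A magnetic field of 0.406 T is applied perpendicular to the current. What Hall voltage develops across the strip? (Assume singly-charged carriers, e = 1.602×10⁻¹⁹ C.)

V_H = IB/(n e t).
V_H = (0.939)(0.406)/((2.30×10²⁶)(1.602×10⁻¹⁹)(2.42×10⁻³)) ≈ 4.28×10⁻⁶ V.

V_H ≈ 4.28×10⁻⁶ V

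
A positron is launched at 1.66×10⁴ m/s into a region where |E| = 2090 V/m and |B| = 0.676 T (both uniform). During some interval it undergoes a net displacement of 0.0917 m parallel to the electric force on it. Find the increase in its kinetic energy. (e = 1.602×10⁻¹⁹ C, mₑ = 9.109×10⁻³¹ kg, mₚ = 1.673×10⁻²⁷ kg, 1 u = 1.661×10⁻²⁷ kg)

The magnetic force is always ⟂ v and does no work; only the electric force changes KE.
ΔKE = F_E · d = |q|E d = (1.602×10⁻¹⁹)(2090)(0.0917) ≈ 3.07×10⁻¹⁷ J.

ΔKE ≈ 3.07×10⁻¹⁷ J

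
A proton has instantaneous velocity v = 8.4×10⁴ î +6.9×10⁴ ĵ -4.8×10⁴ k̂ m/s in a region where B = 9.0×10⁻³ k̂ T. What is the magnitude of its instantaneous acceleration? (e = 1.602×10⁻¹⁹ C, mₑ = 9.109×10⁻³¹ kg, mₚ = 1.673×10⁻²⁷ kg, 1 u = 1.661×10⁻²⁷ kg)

v×B = (621, -756, 0) N/C.
F = q v×B = (1.602×10⁻¹⁹ C)·(621, -756, 0) = (9.95×10⁻¹⁷, -1.21×10⁻¹⁶, 0) N.
|a| = |F|/m = 1.567×10⁻¹⁶/1.673×10⁻²⁷ ≈ 9.37×10¹⁰ m/s².

|a| ≈ 9.37×10¹⁰ m/s²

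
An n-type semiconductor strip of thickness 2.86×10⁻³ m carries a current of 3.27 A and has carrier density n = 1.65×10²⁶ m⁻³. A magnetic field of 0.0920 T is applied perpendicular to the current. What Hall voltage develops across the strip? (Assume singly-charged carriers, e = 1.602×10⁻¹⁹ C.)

V_H ≈ 3.98×10⁻⁶ V

V_H = IB/(n e t).
V_H = (3.27)(0.0920)/((1.65×10²⁶)(1.602×10⁻¹⁹)(2.86×10⁻³)) ≈ 3.98×10⁻⁶ V.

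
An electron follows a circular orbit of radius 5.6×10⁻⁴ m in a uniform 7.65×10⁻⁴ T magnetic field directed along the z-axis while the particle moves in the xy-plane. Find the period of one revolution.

T ≈ 4.67×10⁻⁸ s

The cyclotron period depends only on m, q, B: T = 2πm/(|q|B).
T = 2π(9.109×10⁻³¹)/((1.602×10⁻¹⁹)(7.65×10⁻⁴)) ≈ 4.67×10⁻⁸ s.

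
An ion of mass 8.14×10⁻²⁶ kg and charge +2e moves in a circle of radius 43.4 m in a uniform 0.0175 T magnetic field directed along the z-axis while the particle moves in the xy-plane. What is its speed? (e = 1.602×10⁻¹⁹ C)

From |q|vB = mv²/r, v = |q|Br/m.
v = (3.204×10⁻¹⁹)(0.0175)(43.4)/8.14×10⁻²⁶ ≈ 2.99×10⁶ m/s.

v ≈ 2.99×10⁶ m/s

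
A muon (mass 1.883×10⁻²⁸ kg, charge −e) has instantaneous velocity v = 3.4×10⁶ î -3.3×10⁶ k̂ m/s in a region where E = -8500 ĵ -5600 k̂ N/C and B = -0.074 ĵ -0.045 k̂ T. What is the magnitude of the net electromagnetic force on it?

v×B = (-2.44×10⁵, 1.53×10⁵, -2.52×10⁵) N/C.
E + v×B = (-2.44×10⁵, 1.44×10⁵, -2.57×10⁵) N/C.
F = q(E + v×B) = (−1.602×10⁻¹⁹ C)·(-2.44×10⁵, 1.44×10⁵, -2.57×10⁵) = (3.91×10⁻¹⁴, -2.31×10⁻¹⁴, 4.12×10⁻¹⁴) N.
|F| = 6.14×10⁻¹⁴ N.

|F| ≈ 6.14×10⁻¹⁴ N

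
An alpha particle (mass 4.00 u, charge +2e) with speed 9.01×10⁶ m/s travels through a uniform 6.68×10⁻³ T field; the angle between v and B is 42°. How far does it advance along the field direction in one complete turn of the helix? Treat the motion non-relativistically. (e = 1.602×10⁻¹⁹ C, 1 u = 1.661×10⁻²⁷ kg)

v∥ = v cosθ = 9.01×10⁶·cos42° ≈ 6.696×10⁶ m/s.
T = 2πm/(|q|B) = 2π(6.644×10⁻²⁷)/((3.204×10⁻¹⁹)(6.68×10⁻³)) ≈ 1.950×10⁻⁵ s.
pitch = v∥ T = (6.696×10⁶)(1.950×10⁻⁵) ≈ 131 m.

p ≈ 131 m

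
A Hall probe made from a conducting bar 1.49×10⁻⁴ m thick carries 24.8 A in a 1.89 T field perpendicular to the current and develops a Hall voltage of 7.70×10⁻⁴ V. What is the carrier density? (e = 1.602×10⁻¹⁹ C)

From V_H = IB/(n e t), n = IB/(V_H e t).
n = (24.8)(1.89)/((7.70×10⁻⁴)(1.602×10⁻¹⁹)(1.49×10⁻⁴)) ≈ 2.55×10²⁷ m⁻³.

n ≈ 2.55×10²⁷ m⁻³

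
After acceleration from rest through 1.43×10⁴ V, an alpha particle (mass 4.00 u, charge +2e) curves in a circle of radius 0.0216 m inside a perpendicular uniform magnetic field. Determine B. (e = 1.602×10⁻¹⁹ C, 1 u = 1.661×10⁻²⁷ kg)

B ≈ 1.13 T

v = √(2|q|V/m) = √(2·3.204×10⁻¹⁹·1.43×10⁴/6.644×10⁻²⁷) ≈ 1.174×10⁶ m/s.
B = mv/(|q|r) = (6.644×10⁻²⁷)(1.174×10⁶)/((3.204×10⁻¹⁹)(0.0216)) ≈ 1.13 T.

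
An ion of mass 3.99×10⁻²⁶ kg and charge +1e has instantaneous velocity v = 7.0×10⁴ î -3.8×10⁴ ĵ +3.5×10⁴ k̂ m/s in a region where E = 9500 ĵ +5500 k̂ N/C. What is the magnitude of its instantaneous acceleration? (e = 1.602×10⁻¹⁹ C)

Only an electric field acts, so F = qE = (1.602×10⁻¹⁹ C)·(0, 9500, 5500) = (0, 1.52×10⁻¹⁵, 8.81×10⁻¹⁶) N.
|a| = |F|/m = 1.759×10⁻¹⁵/3.99×10⁻²⁶ ≈ 4.41×10¹⁰ m/s².

|a| ≈ 4.41×10¹⁰ m/s²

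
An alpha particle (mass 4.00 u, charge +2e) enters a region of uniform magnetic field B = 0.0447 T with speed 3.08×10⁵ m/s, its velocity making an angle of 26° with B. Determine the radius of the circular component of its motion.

v⊥ = v sinθ = 3.08×10⁵·sin26° ≈ 1.350×10⁵ m/s.
r = m v⊥/(|q|B) = (6.644×10⁻²⁷)(1.350×10⁵)/((3.204×10⁻¹⁹)(0.0447)) ≈ 0.0626 m.

r ≈ 0.0626 m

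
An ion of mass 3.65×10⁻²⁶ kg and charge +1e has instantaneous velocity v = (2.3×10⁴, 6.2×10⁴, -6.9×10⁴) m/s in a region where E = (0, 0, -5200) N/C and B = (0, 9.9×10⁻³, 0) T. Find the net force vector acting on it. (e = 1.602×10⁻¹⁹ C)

v×B = (683, 0, 228) N/C.
E + v×B = (683, 0, -4970) N/C.
F = q(E + v×B) = (1.602×10⁻¹⁹ C)·(683, 0, -4970) = (1.09×10⁻¹⁶, 0, -7.97×10⁻¹⁶) N.

F ≈ (1.09×10⁻¹⁶, 0, -7.97×10⁻¹⁶) N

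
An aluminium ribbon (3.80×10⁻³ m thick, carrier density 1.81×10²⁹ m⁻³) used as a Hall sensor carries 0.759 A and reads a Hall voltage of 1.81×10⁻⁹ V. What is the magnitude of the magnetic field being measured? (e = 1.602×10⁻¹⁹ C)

B ≈ 0.263 T

From V_H = IB/(n e t), B = V_H n e t / I.
B = (1.81×10⁻⁹)(1.81×10²⁹)(1.602×10⁻¹⁹)(3.80×10⁻³)/0.759 ≈ 0.263 T.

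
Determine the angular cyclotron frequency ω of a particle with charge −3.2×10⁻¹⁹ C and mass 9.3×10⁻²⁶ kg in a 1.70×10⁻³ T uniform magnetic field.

ω = |q|B/m.
ω = (3.2×10⁻¹⁹)(1.70×10⁻³)/9.3×10⁻²⁶ ≈ 5850 rad/s.

ω ≈ 5850 rad/s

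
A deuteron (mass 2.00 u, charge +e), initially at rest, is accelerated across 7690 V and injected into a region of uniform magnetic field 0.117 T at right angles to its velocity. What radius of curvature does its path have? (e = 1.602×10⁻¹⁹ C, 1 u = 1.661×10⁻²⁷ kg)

r ≈ 0.153 m

Acceleration: |q|V = ½mv² ⇒ v = √(2|q|V/m) = √(2·1.602×10⁻¹⁹·7690/3.322×10⁻²⁷) ≈ 8.612×10⁵ m/s.
In the field: r = mv/(|q|B) = (3.322×10⁻²⁷)(8.612×10⁵)/((1.602×10⁻¹⁹)(0.117)) ≈ 0.153 m.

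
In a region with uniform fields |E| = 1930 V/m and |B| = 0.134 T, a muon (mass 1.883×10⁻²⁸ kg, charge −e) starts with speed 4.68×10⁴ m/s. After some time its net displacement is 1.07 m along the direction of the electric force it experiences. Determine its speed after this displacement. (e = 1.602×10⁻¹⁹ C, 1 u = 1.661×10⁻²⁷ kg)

B does no work; ΔKE = |q|E d.
½mv_f² = ½mv₀² + |q|Ed = ½(1.883×10⁻²⁸)(4.68×10⁴)² + (1.602×10⁻¹⁹)(1930)(1.07) ≈ 2.062×10⁻¹⁹ J + 3.308×10⁻¹⁶ J ≈ 3.310×10⁻¹⁶ J.
v_f = √(2·3.310×10⁻¹⁶/1.883×10⁻²⁸) ≈ 1.88×10⁶ m/s.

v_f ≈ 1.88×10⁶ m/s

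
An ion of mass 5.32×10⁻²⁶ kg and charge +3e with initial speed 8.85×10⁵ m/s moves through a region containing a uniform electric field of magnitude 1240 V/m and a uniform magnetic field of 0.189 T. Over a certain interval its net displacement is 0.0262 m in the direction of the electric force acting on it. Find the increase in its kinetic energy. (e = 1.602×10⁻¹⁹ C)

ΔKE ≈ 1.56×10⁻¹⁷ J

The magnetic force is always ⟂ v and does no work; only the electric force changes KE.
ΔKE = F_E · d = |q|E d = (4.806×10⁻¹⁹)(1240)(0.0262) ≈ 1.56×10⁻¹⁷ J.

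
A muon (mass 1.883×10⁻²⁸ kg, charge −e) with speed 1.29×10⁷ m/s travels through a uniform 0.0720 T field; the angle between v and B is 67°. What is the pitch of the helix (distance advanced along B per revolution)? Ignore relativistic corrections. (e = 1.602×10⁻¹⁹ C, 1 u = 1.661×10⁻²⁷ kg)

p ≈ 0.517 m

v∥ = v cosθ = 1.29×10⁷·cos67° ≈ 5.040×10⁶ m/s.
T = 2πm/(|q|B) = 2π(1.883×10⁻²⁸)/((1.602×10⁻¹⁹)(0.0720)) ≈ 1.026×10⁻⁷ s.
pitch = v∥ T = (5.040×10⁶)(1.026×10⁻⁷) ≈ 0.517 m.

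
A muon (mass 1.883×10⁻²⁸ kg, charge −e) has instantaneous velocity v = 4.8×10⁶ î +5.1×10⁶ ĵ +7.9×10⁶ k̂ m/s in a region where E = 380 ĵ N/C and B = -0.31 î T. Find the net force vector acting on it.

v×B = (0, -2.45×10⁶, 1.58×10⁶) N/C.
E + v×B = (0, -2.45×10⁶, 1.58×10⁶) N/C.
F = q(E + v×B) = (−1.602×10⁻¹⁹ C)·(0, -2.45×10⁶, 1.58×10⁶) = (0, 3.92×10⁻¹³, -2.53×10⁻¹³) N.

F ≈ (0, 3.92×10⁻¹³, -2.53×10⁻¹³) N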